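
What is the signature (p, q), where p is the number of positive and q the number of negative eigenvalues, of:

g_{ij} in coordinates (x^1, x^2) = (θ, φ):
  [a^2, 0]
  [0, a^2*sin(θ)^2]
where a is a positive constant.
The metric is diagonal, so its eigenvalues are the diagonal entries: a^2, a^2*sin(θ)^2 (at a generic point, where coordinate-dependent entries are positive).
2 positive, 0 negative.
(2, 0) - Riemannian (positive definite)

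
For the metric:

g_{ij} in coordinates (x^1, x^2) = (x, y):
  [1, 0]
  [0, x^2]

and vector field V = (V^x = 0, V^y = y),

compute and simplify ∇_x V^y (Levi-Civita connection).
Non-zero Christoffel symbols:
Γ^x_{y y} = -x
Γ^y_{x y} = 1/x
∇_x V^y = ∂_x V^y + Γ^y_{x j} V^j
  = (0) + (0)(0) + (1/x)(y)
  = y/x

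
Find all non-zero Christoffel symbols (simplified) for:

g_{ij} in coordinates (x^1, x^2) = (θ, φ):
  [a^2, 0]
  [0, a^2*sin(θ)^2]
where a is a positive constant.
Using Γ^k_{ij} = (1/2) g^{km} (∂_i g_{mj} + ∂_j g_{mi} - ∂_m g_{ij}); the metric is diagonal, so only the m = k term contributes.
Non-zero symbols (using the symmetry Γ^k_{ij} = Γ^k_{ji}):
Γ^θ_{φ φ} = (1/2) g^{θθ} (∂_φ g_{θφ} + ∂_φ g_{θφ} - ∂_θ g_{φφ}) = (1/2)(1/a^2)((0) + (0) - (a^2*sin(2*θ))) = -sin(2*θ)/2
Γ^φ_{θ φ} = (1/2) g^{φφ} (∂_θ g_{φφ} + ∂_φ g_{φθ} - ∂_φ g_{θφ}) = (1/2)(1/(a^2*sin(θ)^2))((a^2*sin(2*θ)) + (0) - (0)) = 1/tan(θ)
All other Christoffel symbols are zero.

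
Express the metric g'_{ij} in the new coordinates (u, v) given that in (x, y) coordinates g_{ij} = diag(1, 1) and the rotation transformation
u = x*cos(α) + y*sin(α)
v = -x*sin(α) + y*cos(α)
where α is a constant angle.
Invert the transformation: x = u*cos(α) - v*sin(α), y = u*sin(α) + v*cos(α)
g'_{ij} = (∂x^k/∂x'^i)(∂x^l/∂x'^j) g_{kl}; with g_{kl} = δ_{kl} this is Σ_k (∂x^k/∂x'^i)(∂x^k/∂x'^j).
Jacobian: ∂x/∂u = cos(α), ∂x/∂v = -sin(α), ∂y/∂u = sin(α), ∂y/∂v = cos(α)
g'_{uu} = (cos(α))(cos(α)) + (sin(α))(sin(α)) = 1
g'_{uv} = (cos(α))(-sin(α)) + (sin(α))(cos(α)) = 0
g'_{vv} = (-sin(α))(-sin(α)) + (cos(α))(cos(α)) = 1
g'_{ij} = diag(1, 1)
The Euclidean metric is invariant under rotations.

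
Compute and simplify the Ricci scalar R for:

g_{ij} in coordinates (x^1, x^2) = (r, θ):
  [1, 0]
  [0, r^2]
Non-zero Christoffel symbols (Γ^k_{ij} = Γ^k_{ji}):
Γ^r_{θ θ} = -r
Γ^θ_{r θ} = 1/r
Ricci tensor (R_{ij} = R^k_{ikj}): R_{rr} = 0, R_{rθ} = 0, R_{θθ} = 0
Inverse metric: g^{rr} = 1, g^{θθ} = 1/r^2
R = g^{ij} R_{ij} = (1)(0) + (1/r^2)(0) = 0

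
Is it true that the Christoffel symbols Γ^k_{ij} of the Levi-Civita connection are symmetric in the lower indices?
The Levi-Civita connection is torsion-free, which is exactly Γ^k_{ij} = Γ^k_{ji}.
Yes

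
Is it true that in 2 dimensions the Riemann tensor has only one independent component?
The number of independent components is n^2(n^2-1)/12 = 4·3/12 = 1 for n = 2 (e.g. R_{1212}).
Yes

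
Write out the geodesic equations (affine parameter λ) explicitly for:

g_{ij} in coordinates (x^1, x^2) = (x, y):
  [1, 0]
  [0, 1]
Geodesic equation: d^2x^k/dλ^2 + Γ^k_{ij} (dx^i/dλ)(dx^j/dλ) = 0.
All Christoffel symbols vanish, so the geodesics are straight lines:
d^2x/dλ^2 = 0
d^2y/dλ^2 = 0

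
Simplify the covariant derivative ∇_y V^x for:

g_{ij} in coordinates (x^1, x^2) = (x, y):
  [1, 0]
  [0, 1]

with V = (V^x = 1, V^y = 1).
All Christoffel symbols are zero.
∇_y V^x = ∂_y V^x + Γ^x_{y j} V^j
  = (0) + (0)(1) + (0)(1)
  = 0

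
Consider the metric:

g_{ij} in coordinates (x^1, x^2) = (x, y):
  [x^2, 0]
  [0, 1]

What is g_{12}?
With x^1 = x, x^2 = y, g_{12} = g_{xy} is the row-1, column-2 entry of the matrix.
g_{12} = 0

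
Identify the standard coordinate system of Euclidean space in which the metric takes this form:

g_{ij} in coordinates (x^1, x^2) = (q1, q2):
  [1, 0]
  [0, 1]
All components are constant and the metric is the identity, i.e. orthonormal rectilinear coordinates.
Cartesian (2D) coordinates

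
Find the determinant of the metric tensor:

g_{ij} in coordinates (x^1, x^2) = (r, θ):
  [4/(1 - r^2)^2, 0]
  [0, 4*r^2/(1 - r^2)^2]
For a 2×2 metric: det(g) = g_{11}·g_{22} - g_{12}·g_{21}
= (4/(1 - r^2)^2)·(4*r^2/(1 - r^2)^2) - (0)·(0)
= 16*r^2/(1 - r^2)^4 - 0
det(g) = 16*r^2/(1 - r^2)^4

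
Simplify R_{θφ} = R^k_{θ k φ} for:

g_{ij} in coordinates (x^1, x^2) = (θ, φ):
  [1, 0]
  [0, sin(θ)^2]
Non-zero Christoffel symbols (Γ^k_{ij} = Γ^k_{ji}):
Γ^θ_{φ φ} = -sin(2*θ)/2
Γ^φ_{θ φ} = 1/tan(θ)
R^θ_{θ θ φ} = 0 (a repeated index in an antisymmetric pair)
R^φ_{θ φ φ} = 0 (a repeated index in an antisymmetric pair)
R_{θφ} = R^θ_{θ θ φ} + R^φ_{θ φ φ} = (0) + (0) = 0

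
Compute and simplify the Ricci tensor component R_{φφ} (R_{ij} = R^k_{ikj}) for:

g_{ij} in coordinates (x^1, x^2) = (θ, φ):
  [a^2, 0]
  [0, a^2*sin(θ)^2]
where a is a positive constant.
Non-zero Christoffel symbols (Γ^k_{ij} = Γ^k_{ji}):
Γ^θ_{φ φ} = -sin(2*θ)/2
Γ^φ_{θ φ} = 1/tan(θ)
R^θ_{φ θ φ} = ∂_θ Γ^θ_{φ φ} - ∂_φ Γ^θ_{φ θ} + Γ^θ_{θ m} Γ^m_{φ φ} - Γ^θ_{φ m} Γ^m_{φ θ}
  = (-cos(2*θ)) - (0) + (0) - (-cos(θ)^2) = sin(θ)^2
R^φ_{φ φ φ} = 0 (a repeated index in an antisymmetric pair)
R_{φφ} = R^θ_{φ θ φ} + R^φ_{φ φ φ} = (sin(θ)^2) + (0) = sin(θ)^2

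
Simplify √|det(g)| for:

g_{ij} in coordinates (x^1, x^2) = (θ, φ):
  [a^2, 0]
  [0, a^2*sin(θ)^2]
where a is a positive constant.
det(g) = a^4*sin(θ)^2
√|det(g)| = a^2*sin(θ) (taking 0 < θ < π so that |sin(θ)| = sin(θ))
Volume element: dV = a^2*sin(θ) dθ dφ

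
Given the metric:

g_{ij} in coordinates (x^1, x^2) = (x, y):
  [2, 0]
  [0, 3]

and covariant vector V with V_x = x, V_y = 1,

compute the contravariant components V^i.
Inverse metric (diagonal): g^{xx} = 1/2, g^{yy} = 1/3
V^i = g^{ij} V_j:
V^x = (1/2)(x) + (0)(1) = x/2
V^y = (0)(x) + (1/3)(1) = 1/3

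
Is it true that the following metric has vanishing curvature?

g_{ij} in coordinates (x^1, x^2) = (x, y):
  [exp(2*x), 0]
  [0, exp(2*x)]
Non-zero Christoffel symbols:
Γ^x_{x x} = 1
Γ^x_{y y} = -1
Γ^y_{x y} = 1
Ricci tensor: R_{xx} = 0, R_{xy} = 0, R_{yy} = 0
All R_{ij} vanish; in 2 dimensions the Riemann tensor is fully determined by the Ricci tensor, so R^i_{jkl} = 0: the metric is flat (curvilinear coordinates on flat space).
Yes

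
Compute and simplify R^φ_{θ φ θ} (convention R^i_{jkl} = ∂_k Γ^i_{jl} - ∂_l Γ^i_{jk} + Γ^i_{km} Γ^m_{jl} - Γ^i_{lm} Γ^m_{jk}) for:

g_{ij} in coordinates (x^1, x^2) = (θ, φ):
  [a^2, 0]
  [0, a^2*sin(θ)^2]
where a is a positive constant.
Non-zero Christoffel symbols (Γ^k_{ij} = Γ^k_{ji}):
Γ^θ_{φ φ} = -sin(2*θ)/2
Γ^φ_{θ φ} = 1/tan(θ)
R^φ_{θ φ θ} = ∂_φ Γ^φ_{θ θ} - ∂_θ Γ^φ_{θ φ} + Γ^φ_{φ m} Γ^m_{θ θ} - Γ^φ_{θ m} Γ^m_{θ φ}
  = (0) - (-1/sin(θ)^2) + (0) - (1/tan(θ)^2) = 1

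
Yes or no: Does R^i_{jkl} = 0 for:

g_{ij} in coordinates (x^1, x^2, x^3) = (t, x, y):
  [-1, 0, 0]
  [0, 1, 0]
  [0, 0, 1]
All metric components are constant, so every Christoffel symbol vanishes and R^i_{jkl} = 0.
Yes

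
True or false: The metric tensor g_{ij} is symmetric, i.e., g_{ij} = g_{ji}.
By definition the metric is a symmetric bilinear form, g_{ij} = g_{ji}.
True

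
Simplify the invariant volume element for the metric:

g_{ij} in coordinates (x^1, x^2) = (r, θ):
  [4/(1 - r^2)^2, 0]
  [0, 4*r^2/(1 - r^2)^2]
det(g) = 16*r^2/(1 - r^2)^4
√|det(g)| = 4*r/(r^2 - 1)^2
Volume element: dV = 4*r/(r^2 - 1)^2 dr dθ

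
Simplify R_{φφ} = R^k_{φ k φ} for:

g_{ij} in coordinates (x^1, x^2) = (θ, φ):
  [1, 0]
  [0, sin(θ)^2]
Non-zero Christoffel symbols (Γ^k_{ij} = Γ^k_{ji}):
Γ^θ_{φ φ} = -sin(2*θ)/2
Γ^φ_{θ φ} = 1/tan(θ)
R^θ_{φ θ φ} = ∂_θ Γ^θ_{φ φ} - ∂_φ Γ^θ_{φ θ} + Γ^θ_{θ m} Γ^m_{φ φ} - Γ^θ_{φ m} Γ^m_{φ θ}
  = (-cos(2*θ)) - (0) + (0) - (-cos(θ)^2) = sin(θ)^2
R^φ_{φ φ φ} = 0 (a repeated index in an antisymmetric pair)
R_{φφ} = R^θ_{φ θ φ} + R^φ_{φ φ φ} = (sin(θ)^2) + (0) = sin(θ)^2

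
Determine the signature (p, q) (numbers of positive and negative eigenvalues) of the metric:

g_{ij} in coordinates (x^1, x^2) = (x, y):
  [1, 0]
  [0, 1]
The metric is diagonal, so its eigenvalues are the diagonal entries: 1, 1 (at a generic point, where coordinate-dependent entries are positive).
2 positive, 0 negative.
(2, 0) - Riemannian (positive definite)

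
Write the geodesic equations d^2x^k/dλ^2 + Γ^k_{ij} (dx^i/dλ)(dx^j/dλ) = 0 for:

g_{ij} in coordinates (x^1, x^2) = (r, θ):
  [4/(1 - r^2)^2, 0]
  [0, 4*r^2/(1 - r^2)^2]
Geodesic equation: d^2x^k/dλ^2 + Γ^k_{ij} (dx^i/dλ)(dx^j/dλ) = 0.
Non-zero Christoffel symbols:
Γ^r_{r r} = 2*r/(1 - r^2)
Γ^r_{θ θ} = (r^3 + r)/(r^2 - 1)
Γ^θ_{r θ} = (-r^2 - 1)/(r^3 - r)
Substituting (the symmetric pair Γ^k_{ij}, Γ^k_{ji} combines into a factor 2):
d^2r/dλ^2 + (2*r/(1 - r^2)) (dr/dλ)^2 + ((r^3 + r)/(r^2 - 1)) (dθ/dλ)^2 = 0
d^2θ/dλ^2 + ((-2*r^2 - 2)/(r^3 - r)) (dr/dλ)(dθ/dλ) = 0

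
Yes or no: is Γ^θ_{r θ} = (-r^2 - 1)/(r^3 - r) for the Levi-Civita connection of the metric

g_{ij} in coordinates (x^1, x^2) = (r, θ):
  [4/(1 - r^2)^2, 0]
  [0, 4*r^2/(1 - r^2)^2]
Γ^θ_{r θ} = (1/2) g^{θθ} (∂_r g_{θθ} + ∂_θ g_{θr} - ∂_θ g_{rθ}) = (1/2)((1 - r^2)^2/(4*r^2))((-8*(r^3 + r)/(r^2 - 1)^3) + (0) - (0)) = (-r^2 - 1)/(r^3 - r)
This equals the proposed value (-r^2 - 1)/(r^3 - r).
Yes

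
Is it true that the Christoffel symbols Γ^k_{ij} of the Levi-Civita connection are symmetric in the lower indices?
The Levi-Civita connection is torsion-free, which is exactly Γ^k_{ij} = Γ^k_{ji}.
Yes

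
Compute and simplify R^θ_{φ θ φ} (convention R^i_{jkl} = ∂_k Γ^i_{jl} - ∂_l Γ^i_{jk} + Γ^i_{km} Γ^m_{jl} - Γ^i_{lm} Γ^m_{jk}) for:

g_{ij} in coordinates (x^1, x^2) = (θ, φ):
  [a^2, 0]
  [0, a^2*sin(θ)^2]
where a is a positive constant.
Non-zero Christoffel symbols (Γ^k_{ij} = Γ^k_{ji}):
Γ^θ_{φ φ} = -sin(2*θ)/2
Γ^φ_{θ φ} = 1/tan(θ)
R^θ_{φ θ φ} = ∂_θ Γ^θ_{φ φ} - ∂_φ Γ^θ_{φ θ} + Γ^θ_{θ m} Γ^m_{φ φ} - Γ^θ_{φ m} Γ^m_{φ θ}
  = (-cos(2*θ)) - (0) + (0) - (-cos(θ)^2) = sin(θ)^2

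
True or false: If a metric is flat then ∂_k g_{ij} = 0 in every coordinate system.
Flatness means R^i_{jkl} = 0; the components can still vary, e.g. the flat plane in polar coordinates has g_{θθ} = r^2.
False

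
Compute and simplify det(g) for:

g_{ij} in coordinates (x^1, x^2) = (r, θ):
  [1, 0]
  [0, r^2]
For a 2×2 metric: det(g) = g_{11}·g_{22} - g_{12}·g_{21}
= (1)·(r^2) - (0)·(0)
= r^2 - 0
det(g) = r^2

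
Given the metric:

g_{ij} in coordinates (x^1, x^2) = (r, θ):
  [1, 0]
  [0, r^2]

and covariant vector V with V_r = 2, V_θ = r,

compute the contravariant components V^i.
Inverse metric (diagonal): g^{rr} = 1, g^{θθ} = 1/r^2
V^i = g^{ij} V_j:
V^r = (1)(2) + (0)(r) = 2
V^θ = (0)(2) + (1/r^2)(r) = 1/r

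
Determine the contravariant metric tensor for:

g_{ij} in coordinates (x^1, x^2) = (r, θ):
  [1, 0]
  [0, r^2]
The metric is diagonal, so g^{ij} is diagonal with entries 1/g_{ii}: diag(1, 1/(r^2)).
g^{ij}:
  [1, 0]
  [0, 1/r^2]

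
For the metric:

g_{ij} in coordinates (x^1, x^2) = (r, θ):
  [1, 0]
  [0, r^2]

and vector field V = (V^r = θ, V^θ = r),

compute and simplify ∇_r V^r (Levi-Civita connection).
Non-zero Christoffel symbols:
Γ^r_{θ θ} = -r
Γ^θ_{r θ} = 1/r
∇_r V^r = ∂_r V^r + Γ^r_{r j} V^j
  = (0) + (0)(θ) + (0)(r)
  = 0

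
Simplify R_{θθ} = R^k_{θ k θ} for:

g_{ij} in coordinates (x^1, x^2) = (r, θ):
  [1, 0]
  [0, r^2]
Non-zero Christoffel symbols (Γ^k_{ij} = Γ^k_{ji}):
Γ^r_{θ θ} = -r
Γ^θ_{r θ} = 1/r
R^r_{θ r θ} = ∂_r Γ^r_{θ θ} - ∂_θ Γ^r_{θ r} + Γ^r_{r m} Γ^m_{θ θ} - Γ^r_{θ m} Γ^m_{θ r}
  = (-1) - (0) + (0) - (-1) = 0
R^θ_{θ θ θ} = 0 (a repeated index in an antisymmetric pair)
R_{θθ} = R^r_{θ r θ} + R^θ_{θ θ θ} = (0) + (0) = 0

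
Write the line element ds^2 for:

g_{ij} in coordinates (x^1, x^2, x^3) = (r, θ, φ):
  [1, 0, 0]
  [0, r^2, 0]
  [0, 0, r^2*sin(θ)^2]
ds^2 = g_{ij} dx^i dx^j; only the non-zero components contribute.
ds^2 = dr^2 + r^2 dθ^2 + r^2*sin(θ)^2 dφ^2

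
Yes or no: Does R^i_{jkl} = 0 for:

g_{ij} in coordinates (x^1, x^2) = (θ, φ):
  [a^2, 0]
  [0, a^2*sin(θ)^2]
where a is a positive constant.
Non-zero Christoffel symbols:
Γ^θ_{φ φ} = -sin(2*θ)/2
Γ^φ_{θ φ} = 1/tan(θ)
Ricci tensor: R_{θθ} = 1, R_{θφ} = 0, R_{φφ} = sin(θ)^2
The Ricci tensor is non-zero, so the Riemann tensor is non-zero: not flat.
No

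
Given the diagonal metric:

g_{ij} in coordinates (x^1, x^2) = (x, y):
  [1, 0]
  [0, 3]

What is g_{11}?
With x^1 = x, x^2 = y, g_{11} = g_{xx} is the row-1, column-1 entry of the matrix.
g_{11} = 1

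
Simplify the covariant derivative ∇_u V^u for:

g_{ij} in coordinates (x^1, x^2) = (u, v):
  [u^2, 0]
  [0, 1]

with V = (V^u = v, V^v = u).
Non-zero Christoffel symbols:
Γ^u_{u u} = 1/u
∇_u V^u = ∂_u V^u + Γ^u_{u j} V^j
  = (0) + (1/u)(v) + (0)(u)
  = v/u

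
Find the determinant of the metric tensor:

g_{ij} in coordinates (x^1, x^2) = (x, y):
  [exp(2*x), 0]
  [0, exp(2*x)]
For a 2×2 metric: det(g) = g_{11}·g_{22} - g_{12}·g_{21}
= (exp(2*x))·(exp(2*x)) - (0)·(0)
= exp(4*x) - 0
det(g) = exp(4*x)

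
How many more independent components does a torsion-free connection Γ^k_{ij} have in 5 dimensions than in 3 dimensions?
Independent components in n dimensions: n × n(n+1)/2 = n^2(n+1)/2.
5D: 5 × 15 = 75
3D: 3 × 6 = 18
Difference = 75 - 18 = 57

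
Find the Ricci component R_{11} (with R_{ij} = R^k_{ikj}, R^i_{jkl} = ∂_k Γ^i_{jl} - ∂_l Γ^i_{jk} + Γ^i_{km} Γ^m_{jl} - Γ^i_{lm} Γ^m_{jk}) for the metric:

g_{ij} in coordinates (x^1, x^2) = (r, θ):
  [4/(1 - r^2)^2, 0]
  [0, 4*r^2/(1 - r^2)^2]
Non-zero Christoffel symbols (Γ^k_{ij} = Γ^k_{ji}):
Γ^r_{r r} = 2*r/(1 - r^2)
Γ^r_{θ θ} = (r^3 + r)/(r^2 - 1)
Γ^θ_{r θ} = (-r^2 - 1)/(r^3 - r)
R^r_{r r r} = 0 (a repeated index in an antisymmetric pair)
R^θ_{r θ r} = ∂_θ Γ^θ_{r r} - ∂_r Γ^θ_{r θ} + Γ^θ_{θ m} Γ^m_{r r} - Γ^θ_{r m} Γ^m_{r θ}
  = (0) - ((r^4 + 4*r^2 - 1)/(r^3 - r)^2) + (2*(r^2 + 1)/(r^2 - 1)^2) - ((r^2 + 1)^2/(r^3 - r)^2) = -4/(r^2 - 1)^2
R_{rr} = R^r_{r r r} + R^θ_{r θ r} = (0) + (-4/(r^2 - 1)^2) = -4/(r^2 - 1)^2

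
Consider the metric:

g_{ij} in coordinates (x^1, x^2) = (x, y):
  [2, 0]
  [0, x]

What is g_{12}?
With x^1 = x, x^2 = y, g_{12} = g_{xy} is the row-1, column-2 entry of the matrix.
g_{12} = 0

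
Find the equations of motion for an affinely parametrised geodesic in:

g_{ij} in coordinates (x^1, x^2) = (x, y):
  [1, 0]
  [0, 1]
Geodesic equation: d^2x^k/dλ^2 + Γ^k_{ij} (dx^i/dλ)(dx^j/dλ) = 0.
All Christoffel symbols vanish, so the geodesics are straight lines:
d^2x/dλ^2 = 0
d^2y/dλ^2 = 0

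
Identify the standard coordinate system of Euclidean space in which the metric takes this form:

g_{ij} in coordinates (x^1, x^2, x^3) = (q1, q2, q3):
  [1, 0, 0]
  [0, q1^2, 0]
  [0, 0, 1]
The line element ds^2 = dq1^2 + q1^2 dq2^2 + dq3^2 is dr^2 + r^2 dθ^2 + dz^2 with q1 = r, q2 = θ, q3 = z.
cylindrical coordinates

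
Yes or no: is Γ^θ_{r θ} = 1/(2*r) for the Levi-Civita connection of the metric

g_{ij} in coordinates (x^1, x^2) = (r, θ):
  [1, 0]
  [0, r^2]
Γ^θ_{r θ} = (1/2) g^{θθ} (∂_r g_{θθ} + ∂_θ g_{θr} - ∂_θ g_{rθ}) = (1/2)(1/r^2)((2*r) + (0) - (0)) = 1/r
This differs from the proposed value 1/(2*r).
No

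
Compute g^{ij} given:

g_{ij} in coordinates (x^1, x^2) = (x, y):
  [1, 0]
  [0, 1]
The metric is diagonal, so g^{ij} is diagonal with entries 1/g_{ii}: diag(1, 1).
g^{ij}:
  [1, 0]
  [0, 1]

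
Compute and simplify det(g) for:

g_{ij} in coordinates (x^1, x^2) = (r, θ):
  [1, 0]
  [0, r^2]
For a 2×2 metric: det(g) = g_{11}·g_{22} - g_{12}·g_{21}
= (1)·(r^2) - (0)·(0)
= r^2 - 0
det(g) = r^2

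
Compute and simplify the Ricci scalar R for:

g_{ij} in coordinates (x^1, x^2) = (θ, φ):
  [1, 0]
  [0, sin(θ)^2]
Non-zero Christoffel symbols (Γ^k_{ij} = Γ^k_{ji}):
Γ^θ_{φ φ} = -sin(2*θ)/2
Γ^φ_{θ φ} = 1/tan(θ)
Ricci tensor (R_{ij} = R^k_{ikj}): R_{θθ} = 1, R_{θφ} = 0, R_{φφ} = sin(θ)^2
Inverse metric: g^{θθ} = 1, g^{φφ} = 1/sin(θ)^2
R = g^{ij} R_{ij} = (1)(1) + (1/sin(θ)^2)(sin(θ)^2) = 2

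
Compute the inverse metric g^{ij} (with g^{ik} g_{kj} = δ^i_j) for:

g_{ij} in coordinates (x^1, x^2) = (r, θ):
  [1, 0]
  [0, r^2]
The metric is diagonal, so g^{ij} is diagonal with entries 1/g_{ii}: diag(1, 1/(r^2)).
g^{ij}:
  [1, 0]
  [0, 1/r^2]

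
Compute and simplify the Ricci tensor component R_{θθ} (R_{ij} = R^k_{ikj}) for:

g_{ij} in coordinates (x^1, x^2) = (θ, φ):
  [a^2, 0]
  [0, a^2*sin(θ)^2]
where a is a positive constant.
Non-zero Christoffel symbols (Γ^k_{ij} = Γ^k_{ji}):
Γ^θ_{φ φ} = -sin(2*θ)/2
Γ^φ_{θ φ} = 1/tan(θ)
R^θ_{θ θ θ} = 0 (a repeated index in an antisymmetric pair)
R^φ_{θ φ θ} = ∂_φ Γ^φ_{θ θ} - ∂_θ Γ^φ_{θ φ} + Γ^φ_{φ m} Γ^m_{θ θ} - Γ^φ_{θ m} Γ^m_{θ φ}
  = (0) - (-1/sin(θ)^2) + (0) - (1/tan(θ)^2) = 1
R_{θθ} = R^θ_{θ θ θ} + R^φ_{θ φ θ} = (0) + (1) = 1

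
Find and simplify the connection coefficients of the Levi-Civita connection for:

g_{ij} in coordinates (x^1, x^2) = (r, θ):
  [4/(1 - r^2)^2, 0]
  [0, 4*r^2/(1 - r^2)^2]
Using Γ^k_{ij} = (1/2) g^{km} (∂_i g_{mj} + ∂_j g_{mi} - ∂_m g_{ij}); the metric is diagonal, so only the m = k term contributes.
Non-zero symbols (using the symmetry Γ^k_{ij} = Γ^k_{ji}):
Γ^r_{r r} = (1/2) g^{rr} (∂_r g_{rr} + ∂_r g_{rr} - ∂_r g_{rr}) = (1/2)((1 - r^2)^2/4)((16*r/(1 - r^2)^3) + (16*r/(1 - r^2)^3) - (16*r/(1 - r^2)^3)) = 2*r/(1 - r^2)
Γ^r_{θ θ} = (1/2) g^{rr} (∂_θ g_{rθ} + ∂_θ g_{rθ} - ∂_r g_{θθ}) = (1/2)((1 - r^2)^2/4)((0) + (0) - (-8*(r^3 + r)/(r^2 - 1)^3)) = (r^3 + r)/(r^2 - 1)
Γ^θ_{r θ} = (1/2) g^{θθ} (∂_r g_{θθ} + ∂_θ g_{θr} - ∂_θ g_{rθ}) = (1/2)((1 - r^2)^2/(4*r^2))((-8*(r^3 + r)/(r^2 - 1)^3) + (0) - (0)) = (-r^2 - 1)/(r^3 - r)
All other Christoffel symbols are zero.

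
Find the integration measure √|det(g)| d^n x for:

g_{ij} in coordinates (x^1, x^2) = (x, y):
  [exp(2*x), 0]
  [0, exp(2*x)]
det(g) = exp(4*x)
√|det(g)| = exp(2*x)
Volume element: dV = exp(2*x) dx dy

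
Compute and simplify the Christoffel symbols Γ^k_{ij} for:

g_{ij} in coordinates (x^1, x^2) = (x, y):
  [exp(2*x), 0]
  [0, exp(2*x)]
Using Γ^k_{ij} = (1/2) g^{km} (∂_i g_{mj} + ∂_j g_{mi} - ∂_m g_{ij}); the metric is diagonal, so only the m = k term contributes.
Non-zero symbols (using the symmetry Γ^k_{ij} = Γ^k_{ji}):
Γ^x_{x x} = (1/2) g^{xx} (∂_x g_{xx} + ∂_x g_{xx} - ∂_x g_{xx}) = (1/2)(exp(-2*x))((2*exp(2*x)) + (2*exp(2*x)) - (2*exp(2*x))) = 1
Γ^x_{y y} = (1/2) g^{xx} (∂_y g_{xy} + ∂_y g_{xy} - ∂_x g_{yy}) = (1/2)(exp(-2*x))((0) + (0) - (2*exp(2*x))) = -1
Γ^y_{x y} = (1/2) g^{yy} (∂_x g_{yy} + ∂_y g_{yx} - ∂_y g_{xy}) = (1/2)(exp(-2*x))((2*exp(2*x)) + (0) - (0)) = 1
All other Christoffel symbols are zero.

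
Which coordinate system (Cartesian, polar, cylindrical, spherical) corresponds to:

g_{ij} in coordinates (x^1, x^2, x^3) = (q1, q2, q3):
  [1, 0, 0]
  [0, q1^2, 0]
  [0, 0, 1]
The line element ds^2 = dq1^2 + q1^2 dq2^2 + dq3^2 is dr^2 + r^2 dθ^2 + dz^2 with q1 = r, q2 = θ, q3 = z.
cylindrical coordinates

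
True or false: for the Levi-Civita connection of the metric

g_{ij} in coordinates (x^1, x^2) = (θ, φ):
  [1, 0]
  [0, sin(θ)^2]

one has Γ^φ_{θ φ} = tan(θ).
Γ^φ_{θ φ} = (1/2) g^{φφ} (∂_θ g_{φφ} + ∂_φ g_{φθ} - ∂_φ g_{θφ}) = (1/2)(1/sin(θ)^2)((sin(2*θ)) + (0) - (0)) = 1/tan(θ)
This differs from the proposed value tan(θ).
False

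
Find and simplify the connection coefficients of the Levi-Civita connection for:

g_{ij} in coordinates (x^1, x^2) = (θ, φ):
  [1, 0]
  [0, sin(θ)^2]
Using Γ^k_{ij} = (1/2) g^{km} (∂_i g_{mj} + ∂_j g_{mi} - ∂_m g_{ij}); the metric is diagonal, so only the m = k term contributes.
Non-zero symbols (using the symmetry Γ^k_{ij} = Γ^k_{ji}):
Γ^θ_{φ φ} = (1/2) g^{θθ} (∂_φ g_{θφ} + ∂_φ g_{θφ} - ∂_θ g_{φφ}) = (1/2)(1)((0) + (0) - (sin(2*θ))) = -sin(2*θ)/2
Γ^φ_{θ φ} = (1/2) g^{φφ} (∂_θ g_{φφ} + ∂_φ g_{φθ} - ∂_φ g_{θφ}) = (1/2)(1/sin(θ)^2)((sin(2*θ)) + (0) - (0)) = 1/tan(θ)
All other Christoffel symbols are zero.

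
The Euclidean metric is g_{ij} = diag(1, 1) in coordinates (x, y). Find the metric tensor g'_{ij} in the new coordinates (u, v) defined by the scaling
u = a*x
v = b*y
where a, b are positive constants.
Invert the transformation: x = u/a, y = v/b
g'_{ij} = (∂x^k/∂x'^i)(∂x^l/∂x'^j) g_{kl}; with g_{kl} = δ_{kl} this is Σ_k (∂x^k/∂x'^i)(∂x^k/∂x'^j).
Jacobian: ∂x/∂u = 1/a, ∂x/∂v = 0, ∂y/∂u = 0, ∂y/∂v = 1/b
g'_{uu} = (1/a)(1/a) + (0)(0) = 1/a^2
g'_{uv} = (1/a)(0) + (0)(1/b) = 0
g'_{vv} = (0)(0) + (1/b)(1/b) = 1/b^2
g'_{ij} = diag(1/a^2, 1/b^2)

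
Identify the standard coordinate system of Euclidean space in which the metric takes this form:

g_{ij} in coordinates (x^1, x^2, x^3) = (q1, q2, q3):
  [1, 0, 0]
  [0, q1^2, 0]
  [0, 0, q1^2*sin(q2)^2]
The line element ds^2 = dq1^2 + q1^2 dq2^2 + q1^2 sin(q2)^2 dq3^2 is dr^2 + r^2 dθ^2 + r^2 sin(θ)^2 dφ^2 with q1 = r, q2 = θ, q3 = φ.
spherical coordinates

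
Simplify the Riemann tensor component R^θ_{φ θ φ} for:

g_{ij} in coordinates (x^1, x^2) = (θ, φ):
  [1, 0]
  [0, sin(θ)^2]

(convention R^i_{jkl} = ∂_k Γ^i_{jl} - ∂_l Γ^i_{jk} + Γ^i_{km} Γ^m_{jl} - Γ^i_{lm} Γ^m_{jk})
Non-zero Christoffel symbols (Γ^k_{ij} = Γ^k_{ji}):
Γ^θ_{φ φ} = -sin(2*θ)/2
Γ^φ_{θ φ} = 1/tan(θ)
R^θ_{φ θ φ} = ∂_θ Γ^θ_{φ φ} - ∂_φ Γ^θ_{φ θ} + Γ^θ_{θ m} Γ^m_{φ φ} - Γ^θ_{φ m} Γ^m_{φ θ}
  = (-cos(2*θ)) - (0) + (0) - (-cos(θ)^2) = sin(θ)^2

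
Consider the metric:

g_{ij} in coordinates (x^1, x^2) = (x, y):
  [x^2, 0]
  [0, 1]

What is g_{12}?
With x^1 = x, x^2 = y, g_{12} = g_{xy} is the row-1, column-2 entry of the matrix.
g_{12} = 0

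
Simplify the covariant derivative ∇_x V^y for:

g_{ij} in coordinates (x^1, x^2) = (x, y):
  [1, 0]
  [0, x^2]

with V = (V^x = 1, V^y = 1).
Non-zero Christoffel symbols:
Γ^x_{y y} = -x
Γ^y_{x y} = 1/x
∇_x V^y = ∂_x V^y + Γ^y_{x j} V^j
  = (0) + (0)(1) + (1/x)(1)
  = 1/x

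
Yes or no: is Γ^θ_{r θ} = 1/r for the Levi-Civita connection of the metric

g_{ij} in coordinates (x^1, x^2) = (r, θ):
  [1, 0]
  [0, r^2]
Γ^θ_{r θ} = (1/2) g^{θθ} (∂_r g_{θθ} + ∂_θ g_{θr} - ∂_θ g_{rθ}) = (1/2)(1/r^2)((2*r) + (0) - (0)) = 1/r
This equals the proposed value 1/r.
Yes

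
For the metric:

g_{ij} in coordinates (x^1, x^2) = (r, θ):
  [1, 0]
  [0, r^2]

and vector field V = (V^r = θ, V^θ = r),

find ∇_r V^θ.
Non-zero Christoffel symbols:
Γ^r_{θ θ} = -r
Γ^θ_{r θ} = 1/r
∇_r V^θ = ∂_r V^θ + Γ^θ_{r j} V^j
  = (1) + (0)(θ) + (1/r)(r)
  = 2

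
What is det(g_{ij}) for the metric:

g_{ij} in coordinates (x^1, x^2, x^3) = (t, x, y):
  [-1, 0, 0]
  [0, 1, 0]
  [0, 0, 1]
Diagonal metric: det(g) = g_{11}·g_{22}·g_{33}
= (-1)·(1)·(1)
det(g) = -1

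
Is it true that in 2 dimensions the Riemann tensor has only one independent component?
The number of independent components is n^2(n^2-1)/12 = 4·3/12 = 1 for n = 2 (e.g. R_{1212}).
Yes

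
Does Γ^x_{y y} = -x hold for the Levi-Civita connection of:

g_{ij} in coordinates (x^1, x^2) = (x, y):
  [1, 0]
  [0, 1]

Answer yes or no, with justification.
Γ^x_{y y} = (1/2) g^{xx} (∂_y g_{xy} + ∂_y g_{xy} - ∂_x g_{yy}) = (1/2)(1)((0) + (0) - (0)) = 0
This differs from the proposed value -x.
No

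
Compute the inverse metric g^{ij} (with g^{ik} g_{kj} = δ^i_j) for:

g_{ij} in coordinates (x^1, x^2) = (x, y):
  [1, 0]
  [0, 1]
The metric is diagonal, so g^{ij} is diagonal with entries 1/g_{ii}: diag(1, 1).
g^{ij}:
  [1, 0]
  [0, 1]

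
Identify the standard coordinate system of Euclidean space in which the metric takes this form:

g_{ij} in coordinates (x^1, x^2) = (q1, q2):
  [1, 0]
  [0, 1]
All components are constant and the metric is the identity, i.e. orthonormal rectilinear coordinates.
Cartesian (2D) coordinates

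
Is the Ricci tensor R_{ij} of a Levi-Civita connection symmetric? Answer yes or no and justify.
R_{ij} = R^k_{ikj}; the pair symmetry R_{kilj} = R_{ljki} gives R_{ij} = R_{ji}.
Yes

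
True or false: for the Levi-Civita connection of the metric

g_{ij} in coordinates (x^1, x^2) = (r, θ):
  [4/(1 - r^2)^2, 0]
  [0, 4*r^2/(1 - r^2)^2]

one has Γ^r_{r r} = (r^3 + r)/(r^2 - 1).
Γ^r_{r r} = (1/2) g^{rr} (∂_r g_{rr} + ∂_r g_{rr} - ∂_r g_{rr}) = (1/2)((1 - r^2)^2/4)((16*r/(1 - r^2)^3) + (16*r/(1 - r^2)^3) - (16*r/(1 - r^2)^3)) = 2*r/(1 - r^2)
This differs from the proposed value (r^3 + r)/(r^2 - 1).
False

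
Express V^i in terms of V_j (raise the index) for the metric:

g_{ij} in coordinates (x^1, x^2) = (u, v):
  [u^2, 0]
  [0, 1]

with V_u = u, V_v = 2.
Inverse metric (diagonal): g^{uu} = 1/u^2, g^{vv} = 1
V^i = g^{ij} V_j:
V^u = (1/u^2)(u) + (0)(2) = 1/u
V^v = (0)(u) + (1)(2) = 2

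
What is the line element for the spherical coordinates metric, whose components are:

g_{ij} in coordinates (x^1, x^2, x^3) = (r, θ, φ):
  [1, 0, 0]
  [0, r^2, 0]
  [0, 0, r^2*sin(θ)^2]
ds^2 = g_{ij} dx^i dx^j; only the non-zero components contribute.
ds^2 = dr^2 + r^2 dθ^2 + r^2*sin(θ)^2 dφ^2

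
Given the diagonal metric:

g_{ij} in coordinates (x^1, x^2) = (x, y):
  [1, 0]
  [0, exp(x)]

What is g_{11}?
With x^1 = x, x^2 = y, g_{11} = g_{xx} is the row-1, column-1 entry of the matrix.
g_{11} = 1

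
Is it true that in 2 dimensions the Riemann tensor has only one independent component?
The number of independent components is n^2(n^2-1)/12 = 4·3/12 = 1 for n = 2 (e.g. R_{1212}).
Yes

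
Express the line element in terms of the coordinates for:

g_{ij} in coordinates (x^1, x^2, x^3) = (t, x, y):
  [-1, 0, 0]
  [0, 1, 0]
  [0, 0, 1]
ds^2 = g_{ij} dx^i dx^j; only the non-zero components contribute.
ds^2 = -dt^2 + dx^2 + dy^2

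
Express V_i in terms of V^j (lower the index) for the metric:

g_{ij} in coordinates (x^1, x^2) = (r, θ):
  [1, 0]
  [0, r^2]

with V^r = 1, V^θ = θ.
V_i = g_{ij} V^j:
V_r = (1)(1) + (0)(θ) = 1
V_θ = (0)(1) + (r^2)(θ) = r^2*θ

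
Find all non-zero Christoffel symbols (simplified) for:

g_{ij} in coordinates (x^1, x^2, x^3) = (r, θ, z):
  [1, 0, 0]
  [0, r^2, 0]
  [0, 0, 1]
Using Γ^k_{ij} = (1/2) g^{km} (∂_i g_{mj} + ∂_j g_{mi} - ∂_m g_{ij}); the metric is diagonal, so only the m = k term contributes.
Non-zero symbols (using the symmetry Γ^k_{ij} = Γ^k_{ji}):
Γ^r_{θ θ} = (1/2) g^{rr} (∂_θ g_{rθ} + ∂_θ g_{rθ} - ∂_r g_{θθ}) = (1/2)(1)((0) + (0) - (2*r)) = -r
Γ^θ_{r θ} = (1/2) g^{θθ} (∂_r g_{θθ} + ∂_θ g_{θr} - ∂_θ g_{rθ}) = (1/2)(1/r^2)((2*r) + (0) - (0)) = 1/r
All other Christoffel symbols are zero.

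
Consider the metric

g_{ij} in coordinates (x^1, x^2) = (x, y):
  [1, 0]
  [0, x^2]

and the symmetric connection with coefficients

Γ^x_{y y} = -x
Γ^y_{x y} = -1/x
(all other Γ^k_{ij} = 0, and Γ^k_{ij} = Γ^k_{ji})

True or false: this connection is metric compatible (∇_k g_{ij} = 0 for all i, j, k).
Using ∇_k g_{ij} = ∂_k g_{ij} - Γ^m_{ki} g_{mj} - Γ^m_{kj} g_{im}:
∇_y g_{xy} = (0) - (-x) - (-x) = 2*x ≠ 0
So the connection is not metric compatible (it is not the Levi-Civita connection).
False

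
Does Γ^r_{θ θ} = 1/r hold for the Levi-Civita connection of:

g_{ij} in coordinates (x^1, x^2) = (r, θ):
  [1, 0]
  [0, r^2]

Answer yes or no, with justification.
Γ^r_{θ θ} = (1/2) g^{rr} (∂_θ g_{rθ} + ∂_θ g_{rθ} - ∂_r g_{θθ}) = (1/2)(1)((0) + (0) - (2*r)) = -r
This differs from the proposed value 1/r.
No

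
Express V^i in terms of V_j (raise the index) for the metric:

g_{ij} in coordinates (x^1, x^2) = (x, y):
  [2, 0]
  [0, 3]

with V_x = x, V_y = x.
Inverse metric (diagonal): g^{xx} = 1/2, g^{yy} = 1/3
V^i = g^{ij} V_j:
V^x = (1/2)(x) + (0)(x) = x/2
V^y = (0)(x) + (1/3)(x) = x/3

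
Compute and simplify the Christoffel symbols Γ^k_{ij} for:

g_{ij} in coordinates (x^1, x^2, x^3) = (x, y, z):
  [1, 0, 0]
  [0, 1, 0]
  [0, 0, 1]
Using Γ^k_{ij} = (1/2) g^{km} (∂_i g_{mj} + ∂_j g_{mi} - ∂_m g_{ij}); the metric is diagonal, so only the m = k term contributes.
Every metric component is constant, so all ∂_m g_{ij} = 0 and every Christoffel symbol vanishes.
All Christoffel symbols are zero.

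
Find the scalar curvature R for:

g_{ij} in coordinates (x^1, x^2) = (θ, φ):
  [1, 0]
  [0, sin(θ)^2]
Non-zero Christoffel symbols (Γ^k_{ij} = Γ^k_{ji}):
Γ^θ_{φ φ} = -sin(2*θ)/2
Γ^φ_{θ φ} = 1/tan(θ)
Ricci tensor (R_{ij} = R^k_{ikj}): R_{θθ} = 1, R_{θφ} = 0, R_{φφ} = sin(θ)^2
Inverse metric: g^{θθ} = 1, g^{φφ} = 1/sin(θ)^2
R = g^{ij} R_{ij} = (1)(1) + (1/sin(θ)^2)(sin(θ)^2) = 2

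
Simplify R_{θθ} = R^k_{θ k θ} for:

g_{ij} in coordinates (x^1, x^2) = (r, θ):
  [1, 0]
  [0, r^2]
Non-zero Christoffel symbols (Γ^k_{ij} = Γ^k_{ji}):
Γ^r_{θ θ} = -r
Γ^θ_{r θ} = 1/r
R^r_{θ r θ} = ∂_r Γ^r_{θ θ} - ∂_θ Γ^r_{θ r} + Γ^r_{r m} Γ^m_{θ θ} - Γ^r_{θ m} Γ^m_{θ r}
  = (-1) - (0) + (0) - (-1) = 0
R^θ_{θ θ θ} = 0 (a repeated index in an antisymmetric pair)
R_{θθ} = R^r_{θ r θ} + R^θ_{θ θ θ} = (0) + (0) = 0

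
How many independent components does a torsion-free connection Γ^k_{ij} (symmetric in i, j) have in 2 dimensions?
Γ^k_{ij} has n choices for the upper index and n(n+1)/2 independent symmetric lower index pairs.
Total = 2 × 2×3/2 = 2 × 3 = 6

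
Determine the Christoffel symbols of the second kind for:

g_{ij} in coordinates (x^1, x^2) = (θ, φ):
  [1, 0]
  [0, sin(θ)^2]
Using Γ^k_{ij} = (1/2) g^{km} (∂_i g_{mj} + ∂_j g_{mi} - ∂_m g_{ij}); the metric is diagonal, so only the m = k term contributes.
Non-zero symbols (using the symmetry Γ^k_{ij} = Γ^k_{ji}):
Γ^θ_{φ φ} = (1/2) g^{θθ} (∂_φ g_{θφ} + ∂_φ g_{θφ} - ∂_θ g_{φφ}) = (1/2)(1)((0) + (0) - (sin(2*θ))) = -sin(2*θ)/2
Γ^φ_{θ φ} = (1/2) g^{φφ} (∂_θ g_{φφ} + ∂_φ g_{φθ} - ∂_φ g_{θφ}) = (1/2)(1/sin(θ)^2)((sin(2*θ)) + (0) - (0)) = 1/tan(θ)
All other Christoffel symbols are zero.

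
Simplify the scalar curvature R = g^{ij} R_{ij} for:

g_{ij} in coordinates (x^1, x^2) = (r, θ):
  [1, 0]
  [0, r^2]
Non-zero Christoffel symbols (Γ^k_{ij} = Γ^k_{ji}):
Γ^r_{θ θ} = -r
Γ^θ_{r θ} = 1/r
Ricci tensor (R_{ij} = R^k_{ikj}): R_{rr} = 0, R_{rθ} = 0, R_{θθ} = 0
Inverse metric: g^{rr} = 1, g^{θθ} = 1/r^2
R = g^{ij} R_{ij} = (1)(0) + (1/r^2)(0) = 0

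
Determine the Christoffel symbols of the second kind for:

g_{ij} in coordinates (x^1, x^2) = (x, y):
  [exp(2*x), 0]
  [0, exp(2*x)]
Using Γ^k_{ij} = (1/2) g^{km} (∂_i g_{mj} + ∂_j g_{mi} - ∂_m g_{ij}); the metric is diagonal, so only the m = k term contributes.
Non-zero symbols (using the symmetry Γ^k_{ij} = Γ^k_{ji}):
Γ^x_{x x} = (1/2) g^{xx} (∂_x g_{xx} + ∂_x g_{xx} - ∂_x g_{xx}) = (1/2)(exp(-2*x))((2*exp(2*x)) + (2*exp(2*x)) - (2*exp(2*x))) = 1
Γ^x_{y y} = (1/2) g^{xx} (∂_y g_{xy} + ∂_y g_{xy} - ∂_x g_{yy}) = (1/2)(exp(-2*x))((0) + (0) - (2*exp(2*x))) = -1
Γ^y_{x y} = (1/2) g^{yy} (∂_x g_{yy} + ∂_y g_{yx} - ∂_y g_{xy}) = (1/2)(exp(-2*x))((2*exp(2*x)) + (0) - (0)) = 1
All other Christoffel symbols are zero.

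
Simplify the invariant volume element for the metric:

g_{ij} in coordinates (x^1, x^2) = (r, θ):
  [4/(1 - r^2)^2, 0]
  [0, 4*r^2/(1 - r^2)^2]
det(g) = 16*r^2/(1 - r^2)^4
√|det(g)| = 4*r/(r^2 - 1)^2
Volume element: dV = 4*r/(r^2 - 1)^2 dr dθ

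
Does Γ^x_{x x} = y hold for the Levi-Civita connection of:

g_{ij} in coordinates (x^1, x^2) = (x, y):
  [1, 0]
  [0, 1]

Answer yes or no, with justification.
Γ^x_{x x} = (1/2) g^{xx} (∂_x g_{xx} + ∂_x g_{xx} - ∂_x g_{xx}) = (1/2)(1)((0) + (0) - (0)) = 0
This differs from the proposed value y.
No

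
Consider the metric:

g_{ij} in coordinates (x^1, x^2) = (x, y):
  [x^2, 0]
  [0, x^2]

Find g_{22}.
With x^1 = x, x^2 = y, g_{22} = g_{yy} is the row-2, column-2 entry of the matrix.
g_{22} = x^2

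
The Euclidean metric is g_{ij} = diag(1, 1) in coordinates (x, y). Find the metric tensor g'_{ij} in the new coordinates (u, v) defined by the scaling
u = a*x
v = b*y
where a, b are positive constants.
Invert the transformation: x = u/a, y = v/b
g'_{ij} = (∂x^k/∂x'^i)(∂x^l/∂x'^j) g_{kl}; with g_{kl} = δ_{kl} this is Σ_k (∂x^k/∂x'^i)(∂x^k/∂x'^j).
Jacobian: ∂x/∂u = 1/a, ∂x/∂v = 0, ∂y/∂u = 0, ∂y/∂v = 1/b
g'_{uu} = (1/a)(1/a) + (0)(0) = 1/a^2
g'_{uv} = (1/a)(0) + (0)(1/b) = 0
g'_{vv} = (0)(0) + (1/b)(1/b) = 1/b^2
g'_{ij} = diag(1/a^2, 1/b^2)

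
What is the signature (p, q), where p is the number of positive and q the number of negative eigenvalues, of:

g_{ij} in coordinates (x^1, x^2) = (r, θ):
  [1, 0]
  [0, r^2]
The metric is diagonal, so its eigenvalues are the diagonal entries: 1, r^2 (at a generic point, where coordinate-dependent entries are positive).
2 positive, 0 negative.
(2, 0) - Riemannian (positive definite)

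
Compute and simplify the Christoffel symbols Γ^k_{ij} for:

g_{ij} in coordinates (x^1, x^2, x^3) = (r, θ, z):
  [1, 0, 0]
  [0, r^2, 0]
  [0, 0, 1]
Using Γ^k_{ij} = (1/2) g^{km} (∂_i g_{mj} + ∂_j g_{mi} - ∂_m g_{ij}); the metric is diagonal, so only the m = k term contributes.
Non-zero symbols (using the symmetry Γ^k_{ij} = Γ^k_{ji}):
Γ^r_{θ θ} = (1/2) g^{rr} (∂_θ g_{rθ} + ∂_θ g_{rθ} - ∂_r g_{θθ}) = (1/2)(1)((0) + (0) - (2*r)) = -r
Γ^θ_{r θ} = (1/2) g^{θθ} (∂_r g_{θθ} + ∂_θ g_{θr} - ∂_θ g_{rθ}) = (1/2)(1/r^2)((2*r) + (0) - (0)) = 1/r
All other Christoffel symbols are zero.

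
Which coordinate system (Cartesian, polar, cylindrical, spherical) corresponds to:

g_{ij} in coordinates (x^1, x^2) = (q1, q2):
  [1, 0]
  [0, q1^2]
The line element ds^2 = dq1^2 + q1^2 dq2^2 is dr^2 + r^2 dθ^2 with q1 = r, q2 = θ.
polar coordinates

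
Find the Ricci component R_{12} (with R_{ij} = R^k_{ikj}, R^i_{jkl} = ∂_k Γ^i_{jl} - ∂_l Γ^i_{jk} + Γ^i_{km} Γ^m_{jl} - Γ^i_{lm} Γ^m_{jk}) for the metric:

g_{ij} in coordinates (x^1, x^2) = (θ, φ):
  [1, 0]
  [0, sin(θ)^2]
Non-zero Christoffel symbols (Γ^k_{ij} = Γ^k_{ji}):
Γ^θ_{φ φ} = -sin(2*θ)/2
Γ^φ_{θ φ} = 1/tan(θ)
R^θ_{θ θ φ} = 0 (a repeated index in an antisymmetric pair)
R^φ_{θ φ φ} = 0 (a repeated index in an antisymmetric pair)
R_{θφ} = R^θ_{θ θ φ} + R^φ_{θ φ φ} = (0) + (0) = 0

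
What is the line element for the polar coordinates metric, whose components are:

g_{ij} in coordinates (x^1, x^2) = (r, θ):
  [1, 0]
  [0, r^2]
ds^2 = g_{ij} dx^i dx^j; only the non-zero components contribute.
ds^2 = dr^2 + r^2 dθ^2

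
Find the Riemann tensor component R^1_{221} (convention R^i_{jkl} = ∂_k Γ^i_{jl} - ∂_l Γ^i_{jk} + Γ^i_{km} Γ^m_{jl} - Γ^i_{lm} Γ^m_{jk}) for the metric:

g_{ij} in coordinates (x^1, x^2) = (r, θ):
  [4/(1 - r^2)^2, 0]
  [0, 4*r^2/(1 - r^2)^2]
Non-zero Christoffel symbols (Γ^k_{ij} = Γ^k_{ji}):
Γ^r_{r r} = 2*r/(1 - r^2)
Γ^r_{θ θ} = (r^3 + r)/(r^2 - 1)
Γ^θ_{r θ} = (-r^2 - 1)/(r^3 - r)
R^r_{θ θ r} = ∂_θ Γ^r_{θ r} - ∂_r Γ^r_{θ θ} + Γ^r_{θ m} Γ^m_{θ r} - Γ^r_{r m} Γ^m_{θ θ}
  = (0) - ((r^4 - 4*r^2 - 1)/(r^2 - 1)^2) + (-(r^2 + 1)^2/(r^2 - 1)^2) - (-2*r^2*(r^2 + 1)/(r^2 - 1)^2) = 4*r^2/(r^2 - 1)^2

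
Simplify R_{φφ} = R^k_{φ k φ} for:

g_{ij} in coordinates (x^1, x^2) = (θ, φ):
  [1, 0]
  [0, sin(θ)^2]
Non-zero Christoffel symbols (Γ^k_{ij} = Γ^k_{ji}):
Γ^θ_{φ φ} = -sin(2*θ)/2
Γ^φ_{θ φ} = 1/tan(θ)
R^θ_{φ θ φ} = ∂_θ Γ^θ_{φ φ} - ∂_φ Γ^θ_{φ θ} + Γ^θ_{θ m} Γ^m_{φ φ} - Γ^θ_{φ m} Γ^m_{φ θ}
  = (-cos(2*θ)) - (0) + (0) - (-cos(θ)^2) = sin(θ)^2
R^φ_{φ φ φ} = 0 (a repeated index in an antisymmetric pair)
R_{φφ} = R^θ_{φ θ φ} + R^φ_{φ φ φ} = (sin(θ)^2) + (0) = sin(θ)^2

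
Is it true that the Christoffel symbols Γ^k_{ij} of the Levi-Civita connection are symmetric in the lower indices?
The Levi-Civita connection is torsion-free, which is exactly Γ^k_{ij} = Γ^k_{ji}.
Yes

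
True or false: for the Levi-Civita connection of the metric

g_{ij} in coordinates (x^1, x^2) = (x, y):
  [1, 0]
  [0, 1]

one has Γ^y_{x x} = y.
Γ^y_{x x} = (1/2) g^{yy} (∂_x g_{yx} + ∂_x g_{yx} - ∂_y g_{xx}) = (1/2)(1)((0) + (0) - (0)) = 0
This differs from the proposed value y.
False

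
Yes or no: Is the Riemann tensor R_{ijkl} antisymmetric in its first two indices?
R_{ijkl} = -R_{jikl} (follows from metric compatibility).
Yes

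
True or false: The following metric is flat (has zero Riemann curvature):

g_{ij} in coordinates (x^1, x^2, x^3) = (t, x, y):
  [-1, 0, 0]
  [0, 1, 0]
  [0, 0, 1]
All metric components are constant, so every Christoffel symbol vanishes and R^i_{jkl} = 0.
True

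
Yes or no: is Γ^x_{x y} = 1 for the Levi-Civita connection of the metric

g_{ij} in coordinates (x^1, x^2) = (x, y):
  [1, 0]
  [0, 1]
Γ^x_{x y} = (1/2) g^{xx} (∂_x g_{xy} + ∂_y g_{xx} - ∂_x g_{xy}) = (1/2)(1)((0) + (0) - (0)) = 0
This differs from the proposed value 1.
No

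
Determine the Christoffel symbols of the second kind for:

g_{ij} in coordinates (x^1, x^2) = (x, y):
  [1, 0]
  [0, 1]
Using Γ^k_{ij} = (1/2) g^{km} (∂_i g_{mj} + ∂_j g_{mi} - ∂_m g_{ij}); the metric is diagonal, so only the m = k term contributes.
Every metric component is constant, so all ∂_m g_{ij} = 0 and every Christoffel symbol vanishes.
All Christoffel symbols are zero.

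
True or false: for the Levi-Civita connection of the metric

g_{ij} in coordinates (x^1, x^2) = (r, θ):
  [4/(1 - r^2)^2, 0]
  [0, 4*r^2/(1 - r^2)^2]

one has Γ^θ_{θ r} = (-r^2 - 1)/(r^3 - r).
Γ^θ_{θ r} = (1/2) g^{θθ} (∂_θ g_{θr} + ∂_r g_{θθ} - ∂_θ g_{θr}) = (1/2)((1 - r^2)^2/(4*r^2))((0) + (-8*(r^3 + r)/(r^2 - 1)^3) - (0)) = (-r^2 - 1)/(r^3 - r)
This equals the proposed value (-r^2 - 1)/(r^3 - r).
True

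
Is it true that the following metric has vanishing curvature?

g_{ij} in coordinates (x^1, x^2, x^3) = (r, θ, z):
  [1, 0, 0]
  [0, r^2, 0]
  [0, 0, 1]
Non-zero Christoffel symbols:
Γ^r_{θ θ} = -r
Γ^θ_{r θ} = 1/r
Ricci tensor: R_{rr} = 0, R_{rθ} = 0, R_{rz} = 0, R_{θθ} = 0, R_{θz} = 0, R_{zz} = 0
All R_{ij} vanish; in 3 dimensions the Riemann tensor is fully determined by the Ricci tensor, so R^i_{jkl} = 0: the metric is flat (curvilinear coordinates on flat space).
Yes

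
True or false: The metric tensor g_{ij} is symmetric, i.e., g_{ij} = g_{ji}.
By definition the metric is a symmetric bilinear form, g_{ij} = g_{ji}.
True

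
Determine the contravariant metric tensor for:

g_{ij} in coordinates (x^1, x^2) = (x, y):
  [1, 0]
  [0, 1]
The metric is diagonal, so g^{ij} is diagonal with entries 1/g_{ii}: diag(1, 1).
g^{ij}:
  [1, 0]
  [0, 1]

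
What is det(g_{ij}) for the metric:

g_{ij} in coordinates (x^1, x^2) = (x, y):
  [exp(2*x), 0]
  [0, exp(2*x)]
For a 2×2 metric: det(g) = g_{11}·g_{22} - g_{12}·g_{21}
= (exp(2*x))·(exp(2*x)) - (0)·(0)
= exp(4*x) - 0
det(g) = exp(4*x)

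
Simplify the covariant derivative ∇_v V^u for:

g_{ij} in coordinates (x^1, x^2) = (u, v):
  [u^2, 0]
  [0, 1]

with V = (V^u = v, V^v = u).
Non-zero Christoffel symbols:
Γ^u_{u u} = 1/u
∇_v V^u = ∂_v V^u + Γ^u_{v j} V^j
  = (1) + (0)(v) + (0)(u)
  = 1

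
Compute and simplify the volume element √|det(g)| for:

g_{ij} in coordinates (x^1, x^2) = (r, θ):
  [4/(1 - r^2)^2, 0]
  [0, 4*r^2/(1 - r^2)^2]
det(g) = 16*r^2/(1 - r^2)^4
√|det(g)| = 4*r/(r^2 - 1)^2
Volume element: dV = 4*r/(r^2 - 1)^2 dr dθ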